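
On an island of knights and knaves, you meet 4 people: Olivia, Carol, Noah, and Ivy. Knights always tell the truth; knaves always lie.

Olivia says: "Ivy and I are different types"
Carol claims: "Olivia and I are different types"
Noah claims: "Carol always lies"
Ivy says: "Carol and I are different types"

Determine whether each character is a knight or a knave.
Olivia is a knave.
Carol is a knave.
Noah is a knight.
Ivy is a knave.

Verification:
- Olivia (knave) says "Ivy and I are different types" - this is FALSE (a lie) because Olivia is a knave and Ivy is a knave.
- Carol (knave) says "Olivia and I are different types" - this is FALSE (a lie) because Carol is a knave and Olivia is a knave.
- Noah (knight) says "Carol always lies" - this is TRUE because Carol is a knave.
- Ivy (knave) says "Carol and I are different types" - this is FALSE (a lie) because Ivy is a knave and Carol is a knave.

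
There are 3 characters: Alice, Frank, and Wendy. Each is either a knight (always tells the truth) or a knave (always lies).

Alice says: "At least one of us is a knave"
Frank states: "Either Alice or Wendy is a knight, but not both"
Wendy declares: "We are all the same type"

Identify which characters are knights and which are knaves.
Alice is a knight.
Frank is a knight.
Wendy is a knave.

Verification:
- Alice (knight) says "At least one of us is a knave" - this is TRUE because Wendy is a knave.
- Frank (knight) says "Either Alice or Wendy is a knight, but not both" - this is TRUE because Alice is a knight and Wendy is a knave.
- Wendy (knave) says "We are all the same type" - this is FALSE (a lie) because Alice and Frank are knights and Wendy is a knave.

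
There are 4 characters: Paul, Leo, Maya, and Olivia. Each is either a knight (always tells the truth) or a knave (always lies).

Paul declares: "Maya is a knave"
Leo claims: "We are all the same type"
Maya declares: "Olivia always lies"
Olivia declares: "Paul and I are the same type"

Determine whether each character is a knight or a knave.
Paul is a knight.
Leo is a knave.
Maya is a knave.
Olivia is a knight.

Verification:
- Paul (knight) says "Maya is a knave" - this is TRUE because Maya is a knave.
- Leo (knave) says "We are all the same type" - this is FALSE (a lie) because Paul and Olivia are knights and Leo and Maya are knaves.
- Maya (knave) says "Olivia always lies" - this is FALSE (a lie) because Olivia is a knight.
- Olivia (knight) says "Paul and I are the same type" - this is TRUE because Olivia is a knight and Paul is a knight.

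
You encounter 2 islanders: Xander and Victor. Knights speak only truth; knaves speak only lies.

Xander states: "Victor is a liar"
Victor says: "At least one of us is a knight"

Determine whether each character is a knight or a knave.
Xander is a knave.
Victor is a knight.

Verification:
- Xander (knave) says "Victor is a liar" - this is FALSE (a lie) because Victor is a knight.
- Victor (knight) says "At least one of us is a knight" - this is TRUE because Victor is a knight.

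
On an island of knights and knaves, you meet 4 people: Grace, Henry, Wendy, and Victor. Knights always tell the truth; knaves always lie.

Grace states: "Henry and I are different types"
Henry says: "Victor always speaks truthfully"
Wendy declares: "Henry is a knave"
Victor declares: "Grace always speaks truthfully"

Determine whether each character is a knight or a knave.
Grace is a knave.
Henry is a knave.
Wendy is a knight.
Victor is a knave.

Verification:
- Grace (knave) says "Henry and I are different types" - this is FALSE (a lie) because Grace is a knave and Henry is a knave.
- Henry (knave) says "Victor always speaks truthfully" - this is FALSE (a lie) because Victor is a knave.
- Wendy (knight) says "Henry is a knave" - this is TRUE because Henry is a knave.
- Victor (knave) says "Grace always speaks truthfully" - this is FALSE (a lie) because Grace is a knave.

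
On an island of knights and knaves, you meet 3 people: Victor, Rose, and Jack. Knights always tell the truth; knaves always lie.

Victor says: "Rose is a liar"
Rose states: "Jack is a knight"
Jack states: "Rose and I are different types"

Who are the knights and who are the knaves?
Victor is a knight.
Rose is a knave.
Jack is a knave.

Verification:
- Victor (knight) says "Rose is a liar" - this is TRUE because Rose is a knave.
- Rose (knave) says "Jack is a knight" - this is FALSE (a lie) because Jack is a knave.
- Jack (knave) says "Rose and I are different types" - this is FALSE (a lie) because Jack is a knave and Rose is a knave.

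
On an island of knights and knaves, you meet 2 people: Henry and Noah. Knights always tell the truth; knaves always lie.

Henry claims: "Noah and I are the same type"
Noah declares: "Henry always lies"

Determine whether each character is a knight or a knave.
Henry is a knave.
Noah is a knight.

Verification:
- Henry (knave) says "Noah and I are the same type" - this is FALSE (a lie) because Henry is a knave and Noah is a knight.
- Noah (knight) says "Henry always lies" - this is TRUE because Henry is a knave.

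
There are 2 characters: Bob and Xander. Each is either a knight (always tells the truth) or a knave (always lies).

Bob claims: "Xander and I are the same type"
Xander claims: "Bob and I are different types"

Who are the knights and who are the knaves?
Bob is a knave.
Xander is a knight.

Verification:
- Bob (knave) says "Xander and I are the same type" - this is FALSE (a lie) because Bob is a knave and Xander is a knight.
- Xander (knight) says "Bob and I are different types" - this is TRUE because Xander is a knight and Bob is a knave.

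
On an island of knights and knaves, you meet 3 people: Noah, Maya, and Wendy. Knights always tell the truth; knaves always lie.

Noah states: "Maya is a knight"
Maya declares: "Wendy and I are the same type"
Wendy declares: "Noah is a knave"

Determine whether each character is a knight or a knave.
Noah is a knave.
Maya is a knave.
Wendy is a knight.

Verification:
- Noah (knave) says "Maya is a knight" - this is FALSE (a lie) because Maya is a knave.
- Maya (knave) says "Wendy and I are the same type" - this is FALSE (a lie) because Maya is a knave and Wendy is a knight.
- Wendy (knight) says "Noah is a knave" - this is TRUE because Noah is a knave.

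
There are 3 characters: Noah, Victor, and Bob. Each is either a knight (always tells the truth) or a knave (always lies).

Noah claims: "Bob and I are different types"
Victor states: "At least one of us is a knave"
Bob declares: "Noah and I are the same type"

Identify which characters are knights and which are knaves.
Noah is a knight.
Victor is a knight.
Bob is a knave.

Verification:
- Noah (knight) says "Bob and I are different types" - this is TRUE because Noah is a knight and Bob is a knave.
- Victor (knight) says "At least one of us is a knave" - this is TRUE because Bob is a knave.
- Bob (knave) says "Noah and I are the same type" - this is FALSE (a lie) because Bob is a knave and Noah is a knight.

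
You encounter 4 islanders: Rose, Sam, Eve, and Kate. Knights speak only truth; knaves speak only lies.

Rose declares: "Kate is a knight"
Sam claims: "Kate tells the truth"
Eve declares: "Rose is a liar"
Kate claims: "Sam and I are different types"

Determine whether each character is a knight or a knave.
Rose is a knave.
Sam is a knave.
Eve is a knight.
Kate is a knave.

Verification:
- Rose (knave) says "Kate is a knight" - this is FALSE (a lie) because Kate is a knave.
- Sam (knave) says "Kate tells the truth" - this is FALSE (a lie) because Kate is a knave.
- Eve (knight) says "Rose is a liar" - this is TRUE because Rose is a knave.
- Kate (knave) says "Sam and I are different types" - this is FALSE (a lie) because Kate is a knave and Sam is a knave.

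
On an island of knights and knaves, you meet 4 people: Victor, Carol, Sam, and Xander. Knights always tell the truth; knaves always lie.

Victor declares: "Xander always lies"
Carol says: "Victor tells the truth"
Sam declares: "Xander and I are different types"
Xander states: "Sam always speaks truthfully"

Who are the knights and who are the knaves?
Victor is a knight.
Carol is a knight.
Sam is a knave.
Xander is a knave.

Verification:
- Victor (knight) says "Xander always lies" - this is TRUE because Xander is a knave.
- Carol (knight) says "Victor tells the truth" - this is TRUE because Victor is a knight.
- Sam (knave) says "Xander and I are different types" - this is FALSE (a lie) because Sam is a knave and Xander is a knave.
- Xander (knave) says "Sam always speaks truthfully" - this is FALSE (a lie) because Sam is a knave.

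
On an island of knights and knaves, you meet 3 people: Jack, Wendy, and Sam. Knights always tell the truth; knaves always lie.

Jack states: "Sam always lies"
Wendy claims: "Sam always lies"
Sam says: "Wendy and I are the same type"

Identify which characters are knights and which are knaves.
Jack is a knight.
Wendy is a knight.
Sam is a knave.

Verification:
- Jack (knight) says "Sam always lies" - this is TRUE because Sam is a knave.
- Wendy (knight) says "Sam always lies" - this is TRUE because Sam is a knave.
- Sam (knave) says "Wendy and I are the same type" - this is FALSE (a lie) because Sam is a knave and Wendy is a knight.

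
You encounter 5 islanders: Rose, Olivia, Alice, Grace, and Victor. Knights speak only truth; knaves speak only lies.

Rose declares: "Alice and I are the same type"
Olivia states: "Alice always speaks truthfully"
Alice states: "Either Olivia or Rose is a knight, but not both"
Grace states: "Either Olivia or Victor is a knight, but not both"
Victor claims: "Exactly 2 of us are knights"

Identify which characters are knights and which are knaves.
Rose is a knave.
Olivia is a knight.
Alice is a knight.
Grace is a knight.
Victor is a knave.

Verification:
- Rose (knave) says "Alice and I are the same type" - this is FALSE (a lie) because Rose is a knave and Alice is a knight.
- Olivia (knight) says "Alice always speaks truthfully" - this is TRUE because Alice is a knight.
- Alice (knight) says "Either Olivia or Rose is a knight, but not both" - this is TRUE because Olivia is a knight and Rose is a knave.
- Grace (knight) says "Either Olivia or Victor is a knight, but not both" - this is TRUE because Olivia is a knight and Victor is a knave.
- Victor (knave) says "Exactly 2 of us are knights" - this is FALSE (a lie) because there are 3 knights.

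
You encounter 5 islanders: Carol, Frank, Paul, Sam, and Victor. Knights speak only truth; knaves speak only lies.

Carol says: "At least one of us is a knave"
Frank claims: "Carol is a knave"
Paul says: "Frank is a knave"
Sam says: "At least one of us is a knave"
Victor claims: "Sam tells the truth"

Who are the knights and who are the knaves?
Carol is a knight.
Frank is a knave.
Paul is a knight.
Sam is a knight.
Victor is a knight.

Verification:
- Carol (knight) says "At least one of us is a knave" - this is TRUE because Frank is a knave.
- Frank (knave) says "Carol is a knave" - this is FALSE (a lie) because Carol is a knight.
- Paul (knight) says "Frank is a knave" - this is TRUE because Frank is a knave.
- Sam (knight) says "At least one of us is a knave" - this is TRUE because Frank is a knave.
- Victor (knight) says "Sam tells the truth" - this is TRUE because Sam is a knight.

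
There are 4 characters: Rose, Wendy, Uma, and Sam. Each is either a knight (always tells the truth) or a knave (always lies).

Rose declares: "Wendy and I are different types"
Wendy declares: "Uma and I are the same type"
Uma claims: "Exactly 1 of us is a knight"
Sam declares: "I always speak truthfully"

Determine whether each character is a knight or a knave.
Rose is a knave.
Wendy is a knave.
Uma is a knight.
Sam is a knave.

Verification:
- Rose (knave) says "Wendy and I are different types" - this is FALSE (a lie) because Rose is a knave and Wendy is a knave.
- Wendy (knave) says "Uma and I are the same type" - this is FALSE (a lie) because Wendy is a knave and Uma is a knight.
- Uma (knight) says "Exactly 1 of us is a knight" - this is TRUE because there are 1 knights.
- Sam (knave) says "I always speak truthfully" - this is FALSE (a lie) because Sam is a knave.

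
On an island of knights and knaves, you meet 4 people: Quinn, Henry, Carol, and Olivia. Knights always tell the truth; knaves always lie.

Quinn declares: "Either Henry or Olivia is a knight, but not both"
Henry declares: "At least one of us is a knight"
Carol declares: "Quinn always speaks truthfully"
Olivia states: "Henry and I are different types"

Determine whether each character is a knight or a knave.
Quinn is a knave.
Henry is a knave.
Carol is a knave.
Olivia is a knave.

Verification:
- Quinn (knave) says "Either Henry or Olivia is a knight, but not both" - this is FALSE (a lie) because Henry is a knave and Olivia is a knave.
- Henry (knave) says "At least one of us is a knight" - this is FALSE (a lie) because no one is a knight.
- Carol (knave) says "Quinn always speaks truthfully" - this is FALSE (a lie) because Quinn is a knave.
- Olivia (knave) says "Henry and I are different types" - this is FALSE (a lie) because Olivia is a knave and Henry is a knave.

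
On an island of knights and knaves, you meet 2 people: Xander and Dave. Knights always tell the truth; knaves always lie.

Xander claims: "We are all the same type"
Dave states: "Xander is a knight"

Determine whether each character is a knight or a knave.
Xander is a knight.
Dave is a knight.

Verification:
- Xander (knight) says "We are all the same type" - this is TRUE because Xander and Dave are knights.
- Dave (knight) says "Xander is a knight" - this is TRUE because Xander is a knight.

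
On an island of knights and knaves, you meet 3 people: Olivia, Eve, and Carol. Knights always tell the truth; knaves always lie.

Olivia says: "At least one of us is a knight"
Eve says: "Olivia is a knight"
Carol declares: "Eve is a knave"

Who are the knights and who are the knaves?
Olivia is a knight.
Eve is a knight.
Carol is a knave.

Verification:
- Olivia (knight) says "At least one of us is a knight" - this is TRUE because Olivia and Eve are knights.
- Eve (knight) says "Olivia is a knight" - this is TRUE because Olivia is a knight.
- Carol (knave) says "Eve is a knave" - this is FALSE (a lie) because Eve is a knight.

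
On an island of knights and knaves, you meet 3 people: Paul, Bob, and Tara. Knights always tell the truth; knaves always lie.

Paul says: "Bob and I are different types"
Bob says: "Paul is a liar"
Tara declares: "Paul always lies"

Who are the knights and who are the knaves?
Paul is a knight.
Bob is a knave.
Tara is a knave.

Verification:
- Paul (knight) says "Bob and I are different types" - this is TRUE because Paul is a knight and Bob is a knave.
- Bob (knave) says "Paul is a liar" - this is FALSE (a lie) because Paul is a knight.
- Tara (knave) says "Paul always lies" - this is FALSE (a lie) because Paul is a knight.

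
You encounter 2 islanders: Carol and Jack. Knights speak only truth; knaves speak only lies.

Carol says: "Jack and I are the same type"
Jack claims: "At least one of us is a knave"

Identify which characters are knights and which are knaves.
Carol is a knave.
Jack is a knight.

Verification:
- Carol (knave) says "Jack and I are the same type" - this is FALSE (a lie) because Carol is a knave and Jack is a knight.
- Jack (knight) says "At least one of us is a knave" - this is TRUE because Carol is a knave.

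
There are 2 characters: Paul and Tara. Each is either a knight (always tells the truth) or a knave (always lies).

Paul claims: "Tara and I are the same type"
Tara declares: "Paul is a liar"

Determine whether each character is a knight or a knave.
Paul is a knave.
Tara is a knight.

Verification:
- Paul (knave) says "Tara and I are the same type" - this is FALSE (a lie) because Paul is a knave and Tara is a knight.
- Tara (knight) says "Paul is a liar" - this is TRUE because Paul is a knave.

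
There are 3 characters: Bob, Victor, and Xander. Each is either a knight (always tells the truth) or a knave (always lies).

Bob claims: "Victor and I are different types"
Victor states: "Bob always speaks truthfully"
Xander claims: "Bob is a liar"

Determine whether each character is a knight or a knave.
Bob is a knave.
Victor is a knave.
Xander is a knight.

Verification:
- Bob (knave) says "Victor and I are different types" - this is FALSE (a lie) because Bob is a knave and Victor is a knave.
- Victor (knave) says "Bob always speaks truthfully" - this is FALSE (a lie) because Bob is a knave.
- Xander (knight) says "Bob is a liar" - this is TRUE because Bob is a knave.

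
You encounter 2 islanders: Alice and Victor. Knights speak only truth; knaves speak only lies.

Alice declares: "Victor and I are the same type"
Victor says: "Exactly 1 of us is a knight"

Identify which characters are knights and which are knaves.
Alice is a knave.
Victor is a knight.

Verification:
- Alice (knave) says "Victor and I are the same type" - this is FALSE (a lie) because Alice is a knave and Victor is a knight.
- Victor (knight) says "Exactly 1 of us is a knight" - this is TRUE because there are 1 knights.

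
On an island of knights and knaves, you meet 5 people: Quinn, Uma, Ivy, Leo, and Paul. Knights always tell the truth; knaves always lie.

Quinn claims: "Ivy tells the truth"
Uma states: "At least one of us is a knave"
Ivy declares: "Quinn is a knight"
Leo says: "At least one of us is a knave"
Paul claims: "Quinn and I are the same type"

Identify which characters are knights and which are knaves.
Quinn is a knight.
Uma is a knight.
Ivy is a knight.
Leo is a knight.
Paul is a knave.

Verification:
- Quinn (knight) says "Ivy tells the truth" - this is TRUE because Ivy is a knight.
- Uma (knight) says "At least one of us is a knave" - this is TRUE because Paul is a knave.
- Ivy (knight) says "Quinn is a knight" - this is TRUE because Quinn is a knight.
- Leo (knight) says "At least one of us is a knave" - this is TRUE because Paul is a knave.
- Paul (knave) says "Quinn and I are the same type" - this is FALSE (a lie) because Paul is a knave and Quinn is a knight.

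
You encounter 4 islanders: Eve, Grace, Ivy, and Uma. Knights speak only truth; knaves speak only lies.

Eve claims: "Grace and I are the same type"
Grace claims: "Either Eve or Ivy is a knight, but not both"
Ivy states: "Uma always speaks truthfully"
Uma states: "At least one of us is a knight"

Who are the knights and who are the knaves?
Eve is a knave.
Grace is a knight.
Ivy is a knight.
Uma is a knight.

Verification:
- Eve (knave) says "Grace and I are the same type" - this is FALSE (a lie) because Eve is a knave and Grace is a knight.
- Grace (knight) says "Either Eve or Ivy is a knight, but not both" - this is TRUE because Eve is a knave and Ivy is a knight.
- Ivy (knight) says "Uma always speaks truthfully" - this is TRUE because Uma is a knight.
- Uma (knight) says "At least one of us is a knight" - this is TRUE because Grace, Ivy, and Uma are knights.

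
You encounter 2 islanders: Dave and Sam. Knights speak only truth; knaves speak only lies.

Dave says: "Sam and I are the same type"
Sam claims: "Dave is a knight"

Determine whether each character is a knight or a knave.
Dave is a knight.
Sam is a knight.

Verification:
- Dave (knight) says "Sam and I are the same type" - this is TRUE because Dave is a knight and Sam is a knight.
- Sam (knight) says "Dave is a knight" - this is TRUE because Dave is a knight.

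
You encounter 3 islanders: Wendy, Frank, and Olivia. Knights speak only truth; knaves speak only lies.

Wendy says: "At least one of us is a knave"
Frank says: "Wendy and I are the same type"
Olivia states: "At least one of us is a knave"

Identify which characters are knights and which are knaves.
Wendy is a knight.
Frank is a knave.
Olivia is a knight.

Verification:
- Wendy (knight) says "At least one of us is a knave" - this is TRUE because Frank is a knave.
- Frank (knave) says "Wendy and I are the same type" - this is FALSE (a lie) because Frank is a knave and Wendy is a knight.
- Olivia (knight) says "At least one of us is a knave" - this is TRUE because Frank is a knave.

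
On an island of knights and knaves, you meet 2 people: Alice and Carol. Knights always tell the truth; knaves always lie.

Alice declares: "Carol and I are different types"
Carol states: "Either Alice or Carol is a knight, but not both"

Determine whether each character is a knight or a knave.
Alice is a knave.
Carol is a knave.

Verification:
- Alice (knave) says "Carol and I are different types" - this is FALSE (a lie) because Alice is a knave and Carol is a knave.
- Carol (knave) says "Either Alice or Carol is a knight, but not both" - this is FALSE (a lie) because Alice is a knave and Carol is a knave.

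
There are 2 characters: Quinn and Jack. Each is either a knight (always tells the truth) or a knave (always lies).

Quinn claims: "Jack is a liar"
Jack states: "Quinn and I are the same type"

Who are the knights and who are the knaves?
Quinn is a knight.
Jack is a knave.

Verification:
- Quinn (knight) says "Jack is a liar" - this is TRUE because Jack is a knave.
- Jack (knave) says "Quinn and I are the same type" - this is FALSE (a lie) because Jack is a knave and Quinn is a knight.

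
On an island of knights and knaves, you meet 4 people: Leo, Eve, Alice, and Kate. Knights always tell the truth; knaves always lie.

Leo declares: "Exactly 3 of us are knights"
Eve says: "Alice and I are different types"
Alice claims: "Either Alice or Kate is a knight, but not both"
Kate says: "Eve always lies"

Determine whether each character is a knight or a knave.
Leo is a knave.
Eve is a knight.
Alice is a knave.
Kate is a knave.

Verification:
- Leo (knave) says "Exactly 3 of us are knights" - this is FALSE (a lie) because there are 1 knights.
- Eve (knight) says "Alice and I are different types" - this is TRUE because Eve is a knight and Alice is a knave.
- Alice (knave) says "Either Alice or Kate is a knight, but not both" - this is FALSE (a lie) because Alice is a knave and Kate is a knave.
- Kate (knave) says "Eve always lies" - this is FALSE (a lie) because Eve is a knight.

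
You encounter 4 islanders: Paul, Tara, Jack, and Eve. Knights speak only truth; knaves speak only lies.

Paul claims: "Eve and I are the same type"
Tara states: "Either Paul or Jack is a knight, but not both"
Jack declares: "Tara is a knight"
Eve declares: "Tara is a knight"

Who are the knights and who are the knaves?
Paul is a knave.
Tara is a knight.
Jack is a knight.
Eve is a knight.

Verification:
- Paul (knave) says "Eve and I are the same type" - this is FALSE (a lie) because Paul is a knave and Eve is a knight.
- Tara (knight) says "Either Paul or Jack is a knight, but not both" - this is TRUE because Paul is a knave and Jack is a knight.
- Jack (knight) says "Tara is a knight" - this is TRUE because Tara is a knight.
- Eve (knight) says "Tara is a knight" - this is TRUE because Tara is a knight.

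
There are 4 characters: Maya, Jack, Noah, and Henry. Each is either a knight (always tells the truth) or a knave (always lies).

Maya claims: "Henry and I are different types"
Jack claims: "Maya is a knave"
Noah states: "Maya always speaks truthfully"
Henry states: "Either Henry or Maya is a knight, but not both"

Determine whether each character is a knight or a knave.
Maya is a knave.
Jack is a knight.
Noah is a knave.
Henry is a knave.

Verification:
- Maya (knave) says "Henry and I are different types" - this is FALSE (a lie) because Maya is a knave and Henry is a knave.
- Jack (knight) says "Maya is a knave" - this is TRUE because Maya is a knave.
- Noah (knave) says "Maya always speaks truthfully" - this is FALSE (a lie) because Maya is a knave.
- Henry (knave) says "Either Henry or Maya is a knight, but not both" - this is FALSE (a lie) because Henry is a knave and Maya is a knave.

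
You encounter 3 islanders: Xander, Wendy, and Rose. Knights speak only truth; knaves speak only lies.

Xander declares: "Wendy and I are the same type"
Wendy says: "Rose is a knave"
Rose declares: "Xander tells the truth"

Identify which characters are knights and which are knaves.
Xander is a knave.
Wendy is a knight.
Rose is a knave.

Verification:
- Xander (knave) says "Wendy and I are the same type" - this is FALSE (a lie) because Xander is a knave and Wendy is a knight.
- Wendy (knight) says "Rose is a knave" - this is TRUE because Rose is a knave.
- Rose (knave) says "Xander tells the truth" - this is FALSE (a lie) because Xander is a knave.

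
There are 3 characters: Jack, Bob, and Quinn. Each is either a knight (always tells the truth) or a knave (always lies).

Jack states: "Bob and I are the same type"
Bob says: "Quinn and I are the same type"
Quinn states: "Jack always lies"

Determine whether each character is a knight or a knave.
Jack is a knave.
Bob is a knight.
Quinn is a knight.

Verification:
- Jack (knave) says "Bob and I are the same type" - this is FALSE (a lie) because Jack is a knave and Bob is a knight.
- Bob (knight) says "Quinn and I are the same type" - this is TRUE because Bob is a knight and Quinn is a knight.
- Quinn (knight) says "Jack always lies" - this is TRUE because Jack is a knave.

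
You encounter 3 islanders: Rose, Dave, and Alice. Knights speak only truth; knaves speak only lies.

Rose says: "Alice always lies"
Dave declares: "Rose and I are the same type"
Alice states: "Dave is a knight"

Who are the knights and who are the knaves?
Rose is a knight.
Dave is a knave.
Alice is a knave.

Verification:
- Rose (knight) says "Alice always lies" - this is TRUE because Alice is a knave.
- Dave (knave) says "Rose and I are the same type" - this is FALSE (a lie) because Dave is a knave and Rose is a knight.
- Alice (knave) says "Dave is a knight" - this is FALSE (a lie) because Dave is a knave.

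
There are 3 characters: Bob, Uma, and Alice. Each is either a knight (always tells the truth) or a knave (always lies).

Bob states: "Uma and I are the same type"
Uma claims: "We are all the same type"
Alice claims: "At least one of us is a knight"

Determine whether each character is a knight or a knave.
Bob is a knight.
Uma is a knight.
Alice is a knight.

Verification:
- Bob (knight) says "Uma and I are the same type" - this is TRUE because Bob is a knight and Uma is a knight.
- Uma (knight) says "We are all the same type" - this is TRUE because Bob, Uma, and Alice are knights.
- Alice (knight) says "At least one of us is a knight" - this is TRUE because Bob, Uma, and Alice are knights.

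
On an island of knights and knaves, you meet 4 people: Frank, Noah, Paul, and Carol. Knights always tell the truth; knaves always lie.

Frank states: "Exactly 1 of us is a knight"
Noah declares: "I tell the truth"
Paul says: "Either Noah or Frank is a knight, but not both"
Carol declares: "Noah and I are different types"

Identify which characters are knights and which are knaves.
Frank is a knave.
Noah is a knave.
Paul is a knave.
Carol is a knave.

Verification:
- Frank (knave) says "Exactly 1 of us is a knight" - this is FALSE (a lie) because there are 0 knights.
- Noah (knave) says "I tell the truth" - this is FALSE (a lie) because Noah is a knave.
- Paul (knave) says "Either Noah or Frank is a knight, but not both" - this is FALSE (a lie) because Noah is a knave and Frank is a knave.
- Carol (knave) says "Noah and I are different types" - this is FALSE (a lie) because Carol is a knave and Noah is a knave.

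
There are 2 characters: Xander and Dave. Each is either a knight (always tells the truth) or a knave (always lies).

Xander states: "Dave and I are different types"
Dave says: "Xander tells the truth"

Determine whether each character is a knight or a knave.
Xander is a knave.
Dave is a knave.

Verification:
- Xander (knave) says "Dave and I are different types" - this is FALSE (a lie) because Xander is a knave and Dave is a knave.
- Dave (knave) says "Xander tells the truth" - this is FALSE (a lie) because Xander is a knave.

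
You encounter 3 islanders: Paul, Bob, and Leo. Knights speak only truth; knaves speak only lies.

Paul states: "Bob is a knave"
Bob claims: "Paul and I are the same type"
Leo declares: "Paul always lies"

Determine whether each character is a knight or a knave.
Paul is a knight.
Bob is a knave.
Leo is a knave.

Verification:
- Paul (knight) says "Bob is a knave" - this is TRUE because Bob is a knave.
- Bob (knave) says "Paul and I are the same type" - this is FALSE (a lie) because Bob is a knave and Paul is a knight.
- Leo (knave) says "Paul always lies" - this is FALSE (a lie) because Paul is a knight.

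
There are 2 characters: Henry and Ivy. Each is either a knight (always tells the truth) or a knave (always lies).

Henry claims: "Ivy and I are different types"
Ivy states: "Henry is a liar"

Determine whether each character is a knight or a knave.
Henry is a knight.
Ivy is a knave.

Verification:
- Henry (knight) says "Ivy and I are different types" - this is TRUE because Henry is a knight and Ivy is a knave.
- Ivy (knave) says "Henry is a liar" - this is FALSE (a lie) because Henry is a knight.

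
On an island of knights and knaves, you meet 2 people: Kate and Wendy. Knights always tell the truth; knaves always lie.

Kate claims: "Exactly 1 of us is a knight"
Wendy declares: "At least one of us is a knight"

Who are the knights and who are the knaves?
Kate is a knave.
Wendy is a knave.

Verification:
- Kate (knave) says "Exactly 1 of us is a knight" - this is FALSE (a lie) because there are 0 knights.
- Wendy (knave) says "At least one of us is a knight" - this is FALSE (a lie) because no one is a knight.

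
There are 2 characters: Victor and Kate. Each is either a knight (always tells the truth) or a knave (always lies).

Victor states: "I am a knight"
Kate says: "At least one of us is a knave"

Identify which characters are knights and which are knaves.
Victor is a knave.
Kate is a knight.

Verification:
- Victor (knave) says "I am a knight" - this is FALSE (a lie) because Victor is a knave.
- Kate (knight) says "At least one of us is a knave" - this is TRUE because Victor is a knave.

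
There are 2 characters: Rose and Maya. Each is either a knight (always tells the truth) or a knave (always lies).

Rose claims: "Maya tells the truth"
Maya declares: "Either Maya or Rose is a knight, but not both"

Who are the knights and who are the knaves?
Rose is a knave.
Maya is a knave.

Verification:
- Rose (knave) says "Maya tells the truth" - this is FALSE (a lie) because Maya is a knave.
- Maya (knave) says "Either Maya or Rose is a knight, but not both" - this is FALSE (a lie) because Maya is a knave and Rose is a knave.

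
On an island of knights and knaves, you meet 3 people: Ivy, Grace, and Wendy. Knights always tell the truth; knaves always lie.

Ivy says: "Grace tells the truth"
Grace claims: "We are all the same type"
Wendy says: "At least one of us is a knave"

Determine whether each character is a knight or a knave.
Ivy is a knave.
Grace is a knave.
Wendy is a knight.

Verification:
- Ivy (knave) says "Grace tells the truth" - this is FALSE (a lie) because Grace is a knave.
- Grace (knave) says "We are all the same type" - this is FALSE (a lie) because Wendy is a knight and Ivy and Grace are knaves.
- Wendy (knight) says "At least one of us is a knave" - this is TRUE because Ivy and Grace are knaves.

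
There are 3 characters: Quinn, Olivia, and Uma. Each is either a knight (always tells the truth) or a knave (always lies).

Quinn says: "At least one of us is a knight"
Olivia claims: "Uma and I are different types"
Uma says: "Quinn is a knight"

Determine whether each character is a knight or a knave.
Quinn is a knave.
Olivia is a knave.
Uma is a knave.

Verification:
- Quinn (knave) says "At least one of us is a knight" - this is FALSE (a lie) because no one is a knight.
- Olivia (knave) says "Uma and I are different types" - this is FALSE (a lie) because Olivia is a knave and Uma is a knave.
- Uma (knave) says "Quinn is a knight" - this is FALSE (a lie) because Quinn is a knave.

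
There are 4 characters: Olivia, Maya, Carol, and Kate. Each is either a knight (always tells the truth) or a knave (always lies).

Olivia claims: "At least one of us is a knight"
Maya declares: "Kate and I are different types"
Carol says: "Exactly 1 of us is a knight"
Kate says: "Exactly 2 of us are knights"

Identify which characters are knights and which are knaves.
Olivia is a knave.
Maya is a knave.
Carol is a knave.
Kate is a knave.

Verification:
- Olivia (knave) says "At least one of us is a knight" - this is FALSE (a lie) because no one is a knight.
- Maya (knave) says "Kate and I are different types" - this is FALSE (a lie) because Maya is a knave and Kate is a knave.
- Carol (knave) says "Exactly 1 of us is a knight" - this is FALSE (a lie) because there are 0 knights.
- Kate (knave) says "Exactly 2 of us are knights" - this is FALSE (a lie) because there are 0 knights.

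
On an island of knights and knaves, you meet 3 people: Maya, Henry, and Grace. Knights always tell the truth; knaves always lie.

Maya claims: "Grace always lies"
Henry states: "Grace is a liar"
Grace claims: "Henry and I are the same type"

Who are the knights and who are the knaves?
Maya is a knight.
Henry is a knight.
Grace is a knave.

Verification:
- Maya (knight) says "Grace always lies" - this is TRUE because Grace is a knave.
- Henry (knight) says "Grace is a liar" - this is TRUE because Grace is a knave.
- Grace (knave) says "Henry and I are the same type" - this is FALSE (a lie) because Grace is a knave and Henry is a knight.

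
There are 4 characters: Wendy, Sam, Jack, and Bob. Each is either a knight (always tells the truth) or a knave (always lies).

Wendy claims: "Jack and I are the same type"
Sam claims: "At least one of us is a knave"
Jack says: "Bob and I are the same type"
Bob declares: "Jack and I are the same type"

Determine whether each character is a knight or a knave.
Wendy is a knave.
Sam is a knight.
Jack is a knight.
Bob is a knight.

Verification:
- Wendy (knave) says "Jack and I are the same type" - this is FALSE (a lie) because Wendy is a knave and Jack is a knight.
- Sam (knight) says "At least one of us is a knave" - this is TRUE because Wendy is a knave.
- Jack (knight) says "Bob and I are the same type" - this is TRUE because Jack is a knight and Bob is a knight.
- Bob (knight) says "Jack and I are the same type" - this is TRUE because Bob is a knight and Jack is a knight.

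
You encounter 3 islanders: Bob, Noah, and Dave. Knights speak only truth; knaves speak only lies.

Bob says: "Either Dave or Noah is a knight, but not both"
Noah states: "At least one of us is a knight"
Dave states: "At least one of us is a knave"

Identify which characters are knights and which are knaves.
Bob is a knave.
Noah is a knight.
Dave is a knight.

Verification:
- Bob (knave) says "Either Dave or Noah is a knight, but not both" - this is FALSE (a lie) because Dave is a knight and Noah is a knight.
- Noah (knight) says "At least one of us is a knight" - this is TRUE because Noah and Dave are knights.
- Dave (knight) says "At least one of us is a knave" - this is TRUE because Bob is a knave.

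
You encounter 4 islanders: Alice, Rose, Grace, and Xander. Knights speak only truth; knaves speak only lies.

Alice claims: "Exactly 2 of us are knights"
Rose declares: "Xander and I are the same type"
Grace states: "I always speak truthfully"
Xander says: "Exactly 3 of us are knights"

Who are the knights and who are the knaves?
Alice is a knave.
Rose is a knight.
Grace is a knight.
Xander is a knight.

Verification:
- Alice (knave) says "Exactly 2 of us are knights" - this is FALSE (a lie) because there are 3 knights.
- Rose (knight) says "Xander and I are the same type" - this is TRUE because Rose is a knight and Xander is a knight.
- Grace (knight) says "I always speak truthfully" - this is TRUE because Grace is a knight.
- Xander (knight) says "Exactly 3 of us are knights" - this is TRUE because there are 3 knights.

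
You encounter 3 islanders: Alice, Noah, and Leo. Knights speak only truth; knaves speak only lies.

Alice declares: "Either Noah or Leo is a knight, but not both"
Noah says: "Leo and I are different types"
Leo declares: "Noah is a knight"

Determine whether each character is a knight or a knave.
Alice is a knave.
Noah is a knave.
Leo is a knave.

Verification:
- Alice (knave) says "Either Noah or Leo is a knight, but not both" - this is FALSE (a lie) because Noah is a knave and Leo is a knave.
- Noah (knave) says "Leo and I are different types" - this is FALSE (a lie) because Noah is a knave and Leo is a knave.
- Leo (knave) says "Noah is a knight" - this is FALSE (a lie) because Noah is a knave.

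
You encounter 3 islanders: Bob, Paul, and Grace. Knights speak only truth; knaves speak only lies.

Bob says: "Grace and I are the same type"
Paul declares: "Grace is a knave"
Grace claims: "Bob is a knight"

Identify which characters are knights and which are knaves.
Bob is a knight.
Paul is a knave.
Grace is a knight.

Verification:
- Bob (knight) says "Grace and I are the same type" - this is TRUE because Bob is a knight and Grace is a knight.
- Paul (knave) says "Grace is a knave" - this is FALSE (a lie) because Grace is a knight.
- Grace (knight) says "Bob is a knight" - this is TRUE because Bob is a knight.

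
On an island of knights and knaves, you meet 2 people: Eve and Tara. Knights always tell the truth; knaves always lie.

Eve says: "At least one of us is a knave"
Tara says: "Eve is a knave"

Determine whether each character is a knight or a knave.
Eve is a knight.
Tara is a knave.

Verification:
- Eve (knight) says "At least one of us is a knave" - this is TRUE because Tara is a knave.
- Tara (knave) says "Eve is a knave" - this is FALSE (a lie) because Eve is a knight.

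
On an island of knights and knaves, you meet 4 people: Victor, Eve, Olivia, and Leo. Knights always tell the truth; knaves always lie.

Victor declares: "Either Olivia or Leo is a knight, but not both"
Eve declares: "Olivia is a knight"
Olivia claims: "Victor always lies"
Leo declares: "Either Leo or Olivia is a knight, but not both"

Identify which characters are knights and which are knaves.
Victor is a knight.
Eve is a knave.
Olivia is a knave.
Leo is a knight.

Verification:
- Victor (knight) says "Either Olivia or Leo is a knight, but not both" - this is TRUE because Olivia is a knave and Leo is a knight.
- Eve (knave) says "Olivia is a knight" - this is FALSE (a lie) because Olivia is a knave.
- Olivia (knave) says "Victor always lies" - this is FALSE (a lie) because Victor is a knight.
- Leo (knight) says "Either Leo or Olivia is a knight, but not both" - this is TRUE because Leo is a knight and Olivia is a knave.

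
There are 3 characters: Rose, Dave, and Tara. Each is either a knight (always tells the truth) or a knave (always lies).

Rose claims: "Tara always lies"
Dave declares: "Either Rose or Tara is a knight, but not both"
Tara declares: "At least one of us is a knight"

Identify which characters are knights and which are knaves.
Rose is a knave.
Dave is a knight.
Tara is a knight.

Verification:
- Rose (knave) says "Tara always lies" - this is FALSE (a lie) because Tara is a knight.
- Dave (knight) says "Either Rose or Tara is a knight, but not both" - this is TRUE because Rose is a knave and Tara is a knight.
- Tara (knight) says "At least one of us is a knight" - this is TRUE because Dave and Tara are knights.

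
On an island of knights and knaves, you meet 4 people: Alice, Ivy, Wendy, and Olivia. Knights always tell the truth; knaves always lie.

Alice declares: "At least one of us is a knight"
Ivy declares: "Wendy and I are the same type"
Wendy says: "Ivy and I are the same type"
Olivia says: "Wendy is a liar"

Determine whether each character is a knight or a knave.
Alice is a knight.
Ivy is a knight.
Wendy is a knight.
Olivia is a knave.

Verification:
- Alice (knight) says "At least one of us is a knight" - this is TRUE because Alice, Ivy, and Wendy are knights.
- Ivy (knight) says "Wendy and I are the same type" - this is TRUE because Ivy is a knight and Wendy is a knight.
- Wendy (knight) says "Ivy and I are the same type" - this is TRUE because Wendy is a knight and Ivy is a knight.
- Olivia (knave) says "Wendy is a liar" - this is FALSE (a lie) because Wendy is a knight.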